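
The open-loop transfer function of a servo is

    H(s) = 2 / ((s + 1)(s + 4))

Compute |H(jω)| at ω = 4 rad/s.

|H(j4)| ≈ 0.08575

Substitute s = j4: numerator = 2, denominator = -12 + j20.
|H(j4)| = |2| / |-12 + j20| = 2 / 23.324 ≈ 0.08575.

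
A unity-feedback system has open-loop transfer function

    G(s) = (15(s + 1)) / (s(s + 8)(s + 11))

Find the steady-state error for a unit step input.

e_ss = 0

G(s) has one pole at the origin.
This is a Type 1 system; for a step input the steady-state error is zero.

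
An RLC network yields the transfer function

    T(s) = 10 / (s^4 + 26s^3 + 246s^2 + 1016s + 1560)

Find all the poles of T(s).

The poles are the roots of the denominator s^4 + 26s^3 + 246s^2 + 1016s + 1560 = 0.
Trying s = -6: the polynomial evaluates to 0, so (s + 6) is a factor.
Dividing out leaves s^3 + 20s^2 + 126s + 260 = 0.
This factors further as (s^2 + 10s + 26)(s + 10) = 0.

s = -5 + j, -5 - j, -6, -10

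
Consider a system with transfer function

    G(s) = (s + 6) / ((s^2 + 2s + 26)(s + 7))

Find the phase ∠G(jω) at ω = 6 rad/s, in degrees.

At s = j6: numerator = 6 + j6, denominator = -142 + j24.
∠G = ∠num − ∠den = 45° − (170.41°) = -125.4°.

∠G(j6) ≈ -125.4°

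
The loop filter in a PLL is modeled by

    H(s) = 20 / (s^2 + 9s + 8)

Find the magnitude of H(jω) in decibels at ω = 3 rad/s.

|H(j3)|_dB ≈ -2.61 dB

Substitute s = j3: numerator = 20, denominator = -1 + j27.
|H(j3)| = |20| / |-1 + j27| = 20 / 27.019 ≈ 0.7402.
In decibels: 20·log₁₀(0.7402) ≈ -2.61 dB.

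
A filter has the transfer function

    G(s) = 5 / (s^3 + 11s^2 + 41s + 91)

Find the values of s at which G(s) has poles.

s = -2 ± 3j, -7

The poles are the roots of the denominator s^3 + 11s^2 + 41s + 91 = 0.
Trying s = -7: the polynomial evaluates to 0, so (s + 7) is a factor.
Dividing out leaves s^2 + 4s + 13 = 0.
The quadratic formula then gives s = -2 ± 3j.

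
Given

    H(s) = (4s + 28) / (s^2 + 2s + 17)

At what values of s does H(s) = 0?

s = -7

Set the numerator to zero: 4s + 28 = 0, i.e. 4·(s + 7) = 0.
So s = -7.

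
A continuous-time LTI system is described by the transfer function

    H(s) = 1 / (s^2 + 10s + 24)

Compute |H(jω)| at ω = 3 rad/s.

Substitute s = j3: numerator = 1, denominator = 15 + j30.
|H(j3)| = |1| / |15 + j30| = 1 / 33.541 ≈ 0.02981.

|H(j3)| ≈ 0.02981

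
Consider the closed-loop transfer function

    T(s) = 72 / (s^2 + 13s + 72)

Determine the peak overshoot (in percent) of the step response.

Comparing s^2 + 13s + 72 to s^2 + 2ζωₙs + ωₙ²: ωₙ = √72 ≈ 8.485 rad/s and ζ = 13/(2·√72) ≈ 0.7660.
%OS = 100·exp(−πζ/√(1−ζ²)) = 100·exp(−π·0.7660/√(1−0.7660²)) ≈ 2.37%.

%OS ≈ 2.37%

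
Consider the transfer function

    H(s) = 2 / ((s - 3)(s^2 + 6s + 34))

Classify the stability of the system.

unstable

The poles can be read from the denominator factors: s = 3, -3 + 5j, -3 - 5j.
Since the pole(s) at s = 3 lie in the right half-plane, the system is unstable.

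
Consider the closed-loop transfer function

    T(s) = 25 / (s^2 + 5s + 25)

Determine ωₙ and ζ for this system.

Compare the denominator to the standard form s^2 + 2ζωₙs + ωₙ².
ωₙ² = 25, so ωₙ = 5 rad/s.
2ζωₙ = 5, so ζ = 5/(2·5) = 0.5.

ωₙ = 5 rad/s, ζ = 0.5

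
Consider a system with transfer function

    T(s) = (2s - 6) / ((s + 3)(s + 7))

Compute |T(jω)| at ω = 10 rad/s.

|T(j10)| ≈ 0.1638

Substitute s = j10: numerator = -6 + j20, denominator = -79 + j100.
|T(j10)| = |-6 + j20| / |-79 + j100| = 20.881 / 127.44 ≈ 0.1638.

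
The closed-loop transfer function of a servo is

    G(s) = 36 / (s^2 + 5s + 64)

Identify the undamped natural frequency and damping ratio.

Compare the denominator to the standard form s^2 + 2ζωₙs + ωₙ².
ωₙ² = 64, so ωₙ = 8 rad/s.
2ζωₙ = 5, so ζ = 5/(2·8) = 0.3125.
With ζ = 0.3125 the response is underdamped.

ωₙ = 8 rad/s, ζ = 0.3125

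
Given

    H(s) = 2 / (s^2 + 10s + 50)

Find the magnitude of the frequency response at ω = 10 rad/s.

|H(j10)| ≈ 0.01789

Substitute s = j10: numerator = 2, denominator = -50 + j100.
|H(j10)| = |2| / |-50 + j100| = 2 / 111.80 ≈ 0.01789.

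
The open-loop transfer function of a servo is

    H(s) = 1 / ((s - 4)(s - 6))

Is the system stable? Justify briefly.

The poles can be read from the denominator factors: s = 4, 6.
Since the pole(s) at s = 4, 6 lie in the right half-plane, the system is unstable.

unstable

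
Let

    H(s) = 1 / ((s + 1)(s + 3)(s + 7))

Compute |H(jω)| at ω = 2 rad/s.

Substitute s = j2: numerator = 1, denominator = -23 + j54.
|H(j2)| = |1| / |-23 + j54| = 1 / 58.694 ≈ 0.01704.

|H(j2)| ≈ 0.01704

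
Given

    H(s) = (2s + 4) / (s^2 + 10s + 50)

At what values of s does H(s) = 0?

s = -2

Set the numerator to zero: 2s + 4 = 0, i.e. 2·(s + 2) = 0.
So s = -2.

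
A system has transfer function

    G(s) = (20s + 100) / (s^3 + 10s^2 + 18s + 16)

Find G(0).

G(0) = 25/4 ≈ 6.250

Set s = 0: G(0) = (100) / (16) = 25/4.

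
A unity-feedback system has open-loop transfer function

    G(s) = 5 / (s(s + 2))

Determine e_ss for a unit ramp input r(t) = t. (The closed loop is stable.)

G(s) has one pole at the origin.
This is a Type 1 system. Kv = lim_{s→0} s·G(s) = 5/2.
e_ss = 1/Kv = 1/(5/2) = 2/5 ≈ 0.4000.

e_ss = 0.4000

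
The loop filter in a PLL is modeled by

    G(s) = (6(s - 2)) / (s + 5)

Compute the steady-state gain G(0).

At s = 0 each factor (s + a) contributes a and each (s^2 + bs + c) contributes c.
G(0) = 6·(-2) / ((5)) = -12/5 = -12/5.

G(0) = -12/5 ≈ -2.400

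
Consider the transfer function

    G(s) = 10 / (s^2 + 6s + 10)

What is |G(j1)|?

Substitute s = j1: numerator = 10, denominator = 9 + j6.
|G(j1)| = |10| / |9 + j6| = 10 / 10.817 ≈ 0.9245.

|G(j1)| ≈ 0.9245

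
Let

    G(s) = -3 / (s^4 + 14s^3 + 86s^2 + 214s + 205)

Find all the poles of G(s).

s = -5 + 4j, -5 - 4j, -2 + j, -2 - j

The poles are the roots of the denominator s^4 + 14s^3 + 86s^2 + 214s + 205 = 0.
No real roots exist; factor into two real quadratics: (s^2 + 10s + 41)(s^2 + 4s + 5) = 0.
Each quadratic gives a conjugate pair via the quadratic formula.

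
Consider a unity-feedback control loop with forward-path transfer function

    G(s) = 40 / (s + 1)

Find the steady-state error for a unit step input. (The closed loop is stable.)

e_ss = 0.02439

G(s) has no poles at the origin.
This is a Type 0 system. Kp = lim_{s→0} G(s) = 40/1.
e_ss = 1/(1 + Kp) = 1/(1 + 40) = 1/41 ≈ 0.02439.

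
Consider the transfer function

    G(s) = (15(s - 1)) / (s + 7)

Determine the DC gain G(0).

At s = 0 each factor (s + a) contributes a and each (s^2 + bs + c) contributes c.
G(0) = 15·(-1) / ((7)) = -15/7 = -15/7.

G(0) = -15/7 ≈ -2.143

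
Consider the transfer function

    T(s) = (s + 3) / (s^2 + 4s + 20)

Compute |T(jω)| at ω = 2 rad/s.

|T(j2)| ≈ 0.2016

Substitute s = j2: numerator = 3 + j2, denominator = 16 + j8.
|T(j2)| = |3 + j2| / |16 + j8| = 3.6056 / 17.889 ≈ 0.2016.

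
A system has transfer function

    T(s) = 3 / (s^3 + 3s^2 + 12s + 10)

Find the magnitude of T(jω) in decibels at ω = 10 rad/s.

Substitute s = j10: numerator = 3, denominator = -290 - j880.
|T(j10)| = |3| / |-290 - j880| = 3 / 926.55 ≈ 0.003238.
In decibels: 20·log₁₀(0.003238) ≈ -49.8 dB.

|T(j10)|_dB ≈ -49.8 dB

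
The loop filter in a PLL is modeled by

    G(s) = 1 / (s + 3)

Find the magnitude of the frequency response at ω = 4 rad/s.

Substitute s = j4: numerator = 1, denominator = 3 + j4.
|G(j4)| = |1| / |3 + j4| = 1 / 5 = 0.2000.

|G(j4)| = 0.2000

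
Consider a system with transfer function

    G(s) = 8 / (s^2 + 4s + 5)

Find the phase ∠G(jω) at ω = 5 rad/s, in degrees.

∠G(j5) ≈ -135°

At s = j5: numerator = 8, denominator = -20 + j20.
∠G = ∠num − ∠den = 0° − (135°) = -135°.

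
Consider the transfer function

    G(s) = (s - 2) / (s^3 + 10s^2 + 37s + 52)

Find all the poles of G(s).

s = -3 ± 2j, -4

The poles are the roots of the denominator s^3 + 10s^2 + 37s + 52 = 0.
Trying s = -4: the polynomial evaluates to 0, so (s + 4) is a factor.
Dividing out leaves s^2 + 6s + 13 = 0.
The quadratic formula then gives s = -3 ± 2j.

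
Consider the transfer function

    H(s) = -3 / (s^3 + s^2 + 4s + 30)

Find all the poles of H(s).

The poles are the roots of the denominator s^3 + s^2 + 4s + 30 = 0.
Trying s = -3: the polynomial evaluates to 0, so (s + 3) is a factor.
Dividing out leaves s^2 - 2s + 10 = 0.
The quadratic formula then gives s = 1 ± 3j.

s = 1 ± 3j, -3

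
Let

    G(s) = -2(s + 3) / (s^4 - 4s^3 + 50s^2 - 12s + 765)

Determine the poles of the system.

s = -1 ± 4j, 3 ± 6j

The poles are the roots of the denominator s^4 - 4s^3 + 50s^2 - 12s + 765 = 0.
No real roots exist; factor into two real quadratics: (s^2 + 2s + 17)(s^2 - 6s + 45) = 0.
Each quadratic gives a conjugate pair via the quadratic formula.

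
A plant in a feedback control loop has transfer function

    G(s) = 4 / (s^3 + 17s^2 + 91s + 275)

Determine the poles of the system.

The poles are the roots of the denominator s^3 + 17s^2 + 91s + 275 = 0.
Trying s = -11: the polynomial evaluates to 0, so (s + 11) is a factor.
Dividing out leaves s^2 + 6s + 25 = 0.
The quadratic formula then gives s = -3 ± 4j.

s = -11, -3 ± 4j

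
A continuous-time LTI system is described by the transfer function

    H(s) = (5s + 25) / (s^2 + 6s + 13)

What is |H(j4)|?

|H(j4)| ≈ 1.324

Substitute s = j4: numerator = 25 + j20, denominator = -3 + j24.
|H(j4)| = |25 + j20| / |-3 + j24| = 32.016 / 24.187 ≈ 1.324.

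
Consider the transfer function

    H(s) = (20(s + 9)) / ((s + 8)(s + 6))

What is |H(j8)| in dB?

Substitute s = j8: numerator = 180 + j160, denominator = -16 + j112.
|H(j8)| = |180 + j160| / |-16 + j112| = 240.83 / 113.14 ≈ 2.129.
In decibels: 20·log₁₀(2.129) ≈ 6.56 dB.

|H(j8)|_dB ≈ 6.56 dB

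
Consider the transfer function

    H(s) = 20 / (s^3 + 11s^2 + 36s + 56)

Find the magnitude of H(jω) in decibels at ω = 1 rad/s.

Substitute s = j1: numerator = 20, denominator = 45 + j35.
|H(j1)| = |20| / |45 + j35| = 20 / 57.009 ≈ 0.3508.
In decibels: 20·log₁₀(0.3508) ≈ -9.10 dB.

|H(j1)|_dB ≈ -9.10 dB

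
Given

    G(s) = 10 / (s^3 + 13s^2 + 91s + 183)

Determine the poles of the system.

s = -5 ± 6j, -3

The poles are the roots of the denominator s^3 + 13s^2 + 91s + 183 = 0.
Trying s = -3: the polynomial evaluates to 0, so (s + 3) is a factor.
Dividing out leaves s^2 + 10s + 61 = 0.
The quadratic formula then gives s = -5 ± 6j.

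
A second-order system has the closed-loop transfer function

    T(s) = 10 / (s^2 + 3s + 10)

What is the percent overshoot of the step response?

Comparing s^2 + 3s + 10 to s^2 + 2ζωₙs + ωₙ²: ωₙ = √10 ≈ 3.162 rad/s and ζ = 3/(2·√10) ≈ 0.4743.
%OS = 100·exp(−πζ/√(1−ζ²)) = 100·exp(−π·0.4743/√(1−0.4743²)) ≈ 18.4%.

%OS ≈ 18.4%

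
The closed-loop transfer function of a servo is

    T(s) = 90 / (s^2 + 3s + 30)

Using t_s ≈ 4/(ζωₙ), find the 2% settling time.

t_s ≈ 2.667 s

Comparing s^2 + 3s + 30 to s^2 + 2ζωₙs + ωₙ²: ωₙ = √30 ≈ 5.477 rad/s and ζ = 3/(2·√30) ≈ 0.2739.
ζωₙ = 3/2 = 1.5, so t_s ≈ 4/(ζωₙ) = 4/1.5 ≈ 2.667 s.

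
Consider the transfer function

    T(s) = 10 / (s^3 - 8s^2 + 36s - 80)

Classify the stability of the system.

The denominator s^3 - 8s^2 + 36s - 80 factors as (s^2 - 4s + 20)(s - 4), giving poles at s = 2 + 4j, 2 - 4j, 4.
Since the pole(s) at s = 2 + 4j, 2 - 4j, 4 lie in the right half-plane, the system is unstable.

unstable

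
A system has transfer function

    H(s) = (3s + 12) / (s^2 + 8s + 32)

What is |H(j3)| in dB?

|H(j3)|_dB ≈ -6.91 dB

Substitute s = j3: numerator = 12 + j9, denominator = 23 + j24.
|H(j3)| = |12 + j9| / |23 + j24| = 15 / 33.242 ≈ 0.4512.
In decibels: 20·log₁₀(0.4512) ≈ -6.91 dB.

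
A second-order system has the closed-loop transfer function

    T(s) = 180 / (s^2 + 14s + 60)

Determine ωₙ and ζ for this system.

Compare the denominator to the standard form s^2 + 2ζωₙs + ωₙ².
ωₙ² = 60, so ωₙ = √60 ≈ 7.746 rad/s.
2ζωₙ = 14, so ζ = 14/(2·√60) ≈ 0.9037.
With ζ = 0.9037 the response is underdamped.

ωₙ ≈ 7.746 rad/s, ζ ≈ 0.9037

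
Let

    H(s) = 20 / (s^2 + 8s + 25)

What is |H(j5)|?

|H(j5)| = 0.5000

Substitute s = j5: numerator = 20, denominator = j40.
|H(j5)| = |20| / |j40| = 20 / 40 = 0.5000.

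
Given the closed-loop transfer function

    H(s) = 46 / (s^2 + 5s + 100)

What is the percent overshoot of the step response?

Comparing s^2 + 5s + 100 to s^2 + 2ζωₙs + ωₙ²: ωₙ = 10 rad/s and ζ = 5/(2·10) = 0.25.
%OS = 100·exp(−πζ/√(1−ζ²)) = 100·exp(−π·0.25/√(1−0.25²)) ≈ 44.4%.

%OS ≈ 44.4%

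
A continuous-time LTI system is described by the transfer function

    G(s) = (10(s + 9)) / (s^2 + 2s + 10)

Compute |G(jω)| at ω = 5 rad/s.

|G(j5)| ≈ 5.711

Substitute s = j5: numerator = 90 + j50, denominator = -15 + j10.
|G(j5)| = |90 + j50| / |-15 + j10| = 102.96 / 18.028 ≈ 5.711.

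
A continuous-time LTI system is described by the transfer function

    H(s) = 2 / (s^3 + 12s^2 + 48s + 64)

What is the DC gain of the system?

H(0) = 1/32 ≈ 0.03125

Set s = 0: H(0) = (2) / (64) = 1/32.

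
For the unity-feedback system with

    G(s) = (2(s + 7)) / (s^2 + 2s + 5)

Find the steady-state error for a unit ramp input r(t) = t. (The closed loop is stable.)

e_ss = ∞

G(s) has no poles at the origin.
This is a Type 0 system; Kv = lim_{s→0} s·G(s) = 0, so the steady-state error for a ramp input is infinite.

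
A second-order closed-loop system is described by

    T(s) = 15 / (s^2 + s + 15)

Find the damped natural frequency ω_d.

Comparing s^2 + s + 15 to s^2 + 2ζωₙs + ωₙ²: ωₙ = √15 ≈ 3.873 rad/s and ζ = 1/(2·√15) ≈ 0.1291.
ζωₙ = 1/2 = 0.5, so ω_d = ωₙ√(1−ζ²) = √(ωₙ² − (ζωₙ)²) = √(15 − 0.5²) = √14.75 ≈ 3.841 rad/s.

ω_d ≈ 3.841 rad/s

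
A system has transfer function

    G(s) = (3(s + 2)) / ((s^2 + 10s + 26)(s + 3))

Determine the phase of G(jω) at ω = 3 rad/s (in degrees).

∠G(j3) ≈ -49.15°

At s = j3: numerator = 6 + j9, denominator = -39 + j141.
∠G = ∠num − ∠den = 56.310° − (105.46°) = -49.15°.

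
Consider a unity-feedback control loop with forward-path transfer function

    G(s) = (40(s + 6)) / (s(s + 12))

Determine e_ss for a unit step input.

G(s) has one pole at the origin.
This is a Type 1 system; for a step input the steady-state error is zero.

e_ss = 0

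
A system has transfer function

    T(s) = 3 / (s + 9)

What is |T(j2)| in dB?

|T(j2)|_dB ≈ -9.75 dB

Substitute s = j2: numerator = 3, denominator = 9 + j2.
|T(j2)| = |3| / |9 + j2| = 3 / 9.2195 ≈ 0.3254.
In decibels: 20·log₁₀(0.3254) ≈ -9.75 dB.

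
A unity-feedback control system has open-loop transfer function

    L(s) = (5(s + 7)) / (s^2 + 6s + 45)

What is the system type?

The denominator has no factor of s at the origin — no free integrator — so this is a Type 0 system.

Type 0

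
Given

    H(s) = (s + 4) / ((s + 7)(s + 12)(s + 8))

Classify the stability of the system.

stable

The poles can be read from the denominator factors: s = -7, -12, -8.
Since all poles lie strictly in the left half-plane, the system is stable.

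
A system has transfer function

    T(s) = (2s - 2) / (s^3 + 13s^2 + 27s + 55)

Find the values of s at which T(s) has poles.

s = -1 + 2j, -1 - 2j, -11

The poles are the roots of the denominator s^3 + 13s^2 + 27s + 55 = 0.
Trying s = -11: the polynomial evaluates to 0, so (s + 11) is a factor.
Dividing out leaves s^2 + 2s + 5 = 0.
The quadratic formula then gives s = -1 ± 2j.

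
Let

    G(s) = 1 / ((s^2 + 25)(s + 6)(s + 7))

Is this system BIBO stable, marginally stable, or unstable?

marginally stable

The poles can be read from the denominator factors: s = ±5j, -6, -7.
Since the simple pole(s) at s = ±5j lie on the jω-axis with none in the right half-plane, the system is marginally stable.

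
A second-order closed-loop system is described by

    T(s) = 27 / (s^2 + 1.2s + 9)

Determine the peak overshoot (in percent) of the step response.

%OS ≈ 52.7%

Comparing s^2 + 1.2s + 9 to s^2 + 2ζωₙs + ωₙ²: ωₙ = 3 rad/s and ζ = 1.2/(2·3) = 0.2.
%OS = 100·exp(−πζ/√(1−ζ²)) = 100·exp(−π·0.2/√(1−0.2²)) ≈ 52.7%.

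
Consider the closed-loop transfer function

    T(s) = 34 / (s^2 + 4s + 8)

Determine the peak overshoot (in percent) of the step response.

%OS ≈ 4.32%

Comparing s^2 + 4s + 8 to s^2 + 2ζωₙs + ωₙ²: ωₙ = √8 ≈ 2.828 rad/s and ζ = 4/(2·√8) ≈ 0.7071.
%OS = 100·exp(−πζ/√(1−ζ²)) = 100·exp(−π·0.7071/√(1−0.7071²)) ≈ 4.32%.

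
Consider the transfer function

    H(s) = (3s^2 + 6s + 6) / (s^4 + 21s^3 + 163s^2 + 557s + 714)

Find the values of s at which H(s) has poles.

s = -4 ± j, -6, -7

The poles are the roots of the denominator s^4 + 21s^3 + 163s^2 + 557s + 714 = 0.
Trying s = -6: the polynomial evaluates to 0, so (s + 6) is a factor.
Dividing out leaves s^3 + 15s^2 + 73s + 119 = 0.
This factors further as (s^2 + 8s + 17)(s + 7) = 0.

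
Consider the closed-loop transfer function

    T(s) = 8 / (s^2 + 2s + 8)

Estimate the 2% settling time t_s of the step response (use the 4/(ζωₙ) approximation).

Comparing s^2 + 2s + 8 to s^2 + 2ζωₙs + ωₙ²: ωₙ = √8 ≈ 2.828 rad/s and ζ = 2/(2·√8) ≈ 0.3536.
ζωₙ = 2/2 = 1, so t_s ≈ 4/(ζωₙ) = 4/1 = 4 s.

t_s ≈ 4 s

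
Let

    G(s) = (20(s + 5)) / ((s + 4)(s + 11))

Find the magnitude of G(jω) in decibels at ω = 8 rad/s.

|G(j8)|_dB ≈ 3.81 dB

Substitute s = j8: numerator = 100 + j160, denominator = -20 + j120.
|G(j8)| = |100 + j160| / |-20 + j120| = 188.68 / 121.66 ≈ 1.551.
In decibels: 20·log₁₀(1.551) ≈ 3.81 dB.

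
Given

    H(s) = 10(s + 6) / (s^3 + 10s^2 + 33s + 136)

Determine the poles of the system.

s = -8, -1 + 4j, -1 - 4j

The poles are the roots of the denominator s^3 + 10s^2 + 33s + 136 = 0.
Trying s = -8: the polynomial evaluates to 0, so (s + 8) is a factor.
Dividing out leaves s^2 + 2s + 17 = 0.
The quadratic formula then gives s = -1 ± 4j.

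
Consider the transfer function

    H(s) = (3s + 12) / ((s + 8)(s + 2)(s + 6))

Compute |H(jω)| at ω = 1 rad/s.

Substitute s = j1: numerator = 12 + j3, denominator = 80 + j75.
|H(j1)| = |12 + j3| / |80 + j75| = 12.369 / 109.66 ≈ 0.1128.

|H(j1)| ≈ 0.1128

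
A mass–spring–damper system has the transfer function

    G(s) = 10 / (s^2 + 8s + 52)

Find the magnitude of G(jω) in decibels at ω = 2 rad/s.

Substitute s = j2: numerator = 10, denominator = 48 + j16.
|G(j2)| = |10| / |48 + j16| = 10 / 50.596 ≈ 0.1976.
In decibels: 20·log₁₀(0.1976) ≈ -14.1 dB.

|G(j2)|_dB ≈ -14.1 dB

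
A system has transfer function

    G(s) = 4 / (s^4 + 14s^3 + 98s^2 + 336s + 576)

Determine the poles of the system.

s = -3 ± 3j, -4 ± 4j

The poles are the roots of the denominator s^4 + 14s^3 + 98s^2 + 336s + 576 = 0.
No real roots exist; factor into two real quadratics: (s^2 + 6s + 18)(s^2 + 8s + 32) = 0.
Each quadratic gives a conjugate pair via the quadratic formula.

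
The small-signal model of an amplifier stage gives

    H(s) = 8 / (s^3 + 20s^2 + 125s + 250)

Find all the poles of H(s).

The poles are the roots of the denominator s^3 + 20s^2 + 125s + 250 = 0.
Trying s = -10: the polynomial evaluates to 0, so (s + 10) is a factor.
Dividing out leaves s^2 + 10s + 25 = 0.
Factoring the quadratic: (s + 5)^2 = 0.

s = -10, -5, -5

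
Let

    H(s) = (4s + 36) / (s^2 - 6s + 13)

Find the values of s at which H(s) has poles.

The poles are the roots of the denominator s^2 - 6s + 13 = 0.
Using the quadratic formula: s = (6 ± √(-16))/2 = 3 ± 2j.

s = 3 + 2j, 3 - 2j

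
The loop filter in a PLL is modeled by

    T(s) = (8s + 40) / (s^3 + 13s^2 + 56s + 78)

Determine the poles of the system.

The poles are the roots of the denominator s^3 + 13s^2 + 56s + 78 = 0.
Trying s = -3: the polynomial evaluates to 0, so (s + 3) is a factor.
Dividing out leaves s^2 + 10s + 26 = 0.
The quadratic formula then gives s = -5 ± 1j.

s = -5 + j, -5 - j, -3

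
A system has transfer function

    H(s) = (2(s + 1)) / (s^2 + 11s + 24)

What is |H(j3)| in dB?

|H(j3)|_dB ≈ -15.2 dB

Substitute s = j3: numerator = 2 + j6, denominator = 15 + j33.
|H(j3)| = |2 + j6| / |15 + j33| = 6.3246 / 36.249 ≈ 0.1745.
In decibels: 20·log₁₀(0.1745) ≈ -15.2 dB.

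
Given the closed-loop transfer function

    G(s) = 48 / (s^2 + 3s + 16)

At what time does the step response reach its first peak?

Comparing s^2 + 3s + 16 to s^2 + 2ζωₙs + ωₙ²: ωₙ = 4 rad/s and ζ = 3/(2·4) = 0.375.
ζωₙ = 3/2 = 1.5, so ω_d = ωₙ√(1−ζ²) = √(ωₙ² − (ζωₙ)²) = √(16 − 1.5²) = √13.75 ≈ 3.708 rad/s.
t_p = π/ω_d = π/3.708 ≈ 0.8472 s.

t_p ≈ 0.8472 s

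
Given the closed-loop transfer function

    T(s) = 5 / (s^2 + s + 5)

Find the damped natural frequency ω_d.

ω_d ≈ 2.179 rad/s

Comparing s^2 + s + 5 to s^2 + 2ζωₙs + ωₙ²: ωₙ = √5 ≈ 2.236 rad/s and ζ = 1/(2·√5) ≈ 0.2236.
ζωₙ = 1/2 = 0.5, so ω_d = ωₙ√(1−ζ²) = √(ωₙ² − (ζωₙ)²) = √(5 − 0.5²) = √4.75 ≈ 2.179 rad/s.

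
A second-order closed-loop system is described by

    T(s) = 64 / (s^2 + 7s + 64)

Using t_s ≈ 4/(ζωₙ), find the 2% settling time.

Comparing s^2 + 7s + 64 to s^2 + 2ζωₙs + ωₙ²: ωₙ = 8 rad/s and ζ = 7/(2·8) = 0.4375.
ζωₙ = 7/2 = 3.5, so t_s ≈ 4/(ζωₙ) = 4/3.5 ≈ 1.143 s.

t_s ≈ 1.143 s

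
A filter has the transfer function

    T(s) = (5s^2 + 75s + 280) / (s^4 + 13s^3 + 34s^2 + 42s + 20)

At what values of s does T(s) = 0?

Set the numerator to zero: 5s^2 + 75s + 280 = 0, i.e. 5·(s^2 + 15s + 56) = 0.
Factoring: (s + 8)(s + 7) = 0.

s = -8, -7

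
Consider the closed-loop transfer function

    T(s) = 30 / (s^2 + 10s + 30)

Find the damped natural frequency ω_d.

ω_d ≈ 2.236 rad/s

Comparing s^2 + 10s + 30 to s^2 + 2ζωₙs + ωₙ²: ωₙ = √30 ≈ 5.477 rad/s and ζ = 10/(2·√30) ≈ 0.9129.
ζωₙ = 10/2 = 5, so ω_d = ωₙ√(1−ζ²) = √(ωₙ² − (ζωₙ)²) = √(30 − 5²) = √5 ≈ 2.236 rad/s.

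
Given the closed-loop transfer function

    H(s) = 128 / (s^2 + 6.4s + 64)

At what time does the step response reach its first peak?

Comparing s^2 + 6.4s + 64 to s^2 + 2ζωₙs + ωₙ²: ωₙ = 8 rad/s and ζ = 6.4/(2·8) = 0.4.
ζωₙ = 6.4/2 = 3.2, so ω_d = ωₙ√(1−ζ²) = √(ωₙ² − (ζωₙ)²) = √(64 − 3.2²) = √53.76 ≈ 7.332 rad/s.
t_p = π/ω_d = π/7.332 ≈ 0.4285 s.

t_p ≈ 0.4285 s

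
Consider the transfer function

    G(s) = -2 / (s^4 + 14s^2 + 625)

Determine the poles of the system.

s = 3 ± 4j, -3 ± 4j

The poles are the roots of the denominator s^4 + 14s^2 + 625 = 0.
No real roots exist; factor into two real quadratics: (s^2 - 6s + 25)(s^2 + 6s + 25) = 0.
Each quadratic gives a conjugate pair via the quadratic formula.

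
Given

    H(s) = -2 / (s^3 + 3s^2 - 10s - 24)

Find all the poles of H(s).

s = 3, -2, -4

The poles are the roots of the denominator s^3 + 3s^2 - 10s - 24 = 0.
Trying s = 3: the polynomial evaluates to 0, so (s - 3) is a factor.
Dividing out leaves s^2 + 6s + 8 = 0.
Factoring the quadratic: (s + 2)(s + 4) = 0.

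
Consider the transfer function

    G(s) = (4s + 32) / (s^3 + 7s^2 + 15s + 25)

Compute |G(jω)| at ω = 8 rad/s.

Substitute s = j8: numerator = 32 + j32, denominator = -423 - j392.
|G(j8)| = |32 + j32| / |-423 - j392| = 45.255 / 576.71 ≈ 0.07847.

|G(j8)| ≈ 0.07847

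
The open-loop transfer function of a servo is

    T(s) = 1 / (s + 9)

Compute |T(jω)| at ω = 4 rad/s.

Substitute s = j4: numerator = 1, denominator = 9 + j4.
|T(j4)| = |1| / |9 + j4| = 1 / 9.8489 ≈ 0.1015.

|T(j4)| ≈ 0.1015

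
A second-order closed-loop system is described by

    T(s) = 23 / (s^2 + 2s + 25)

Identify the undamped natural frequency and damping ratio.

ωₙ = 5 rad/s, ζ = 0.2

Compare the denominator to the standard form s^2 + 2ζωₙs + ωₙ².
ωₙ² = 25, so ωₙ = 5 rad/s.
2ζωₙ = 2, so ζ = 2/(2·5) = 0.2.
With ζ = 0.2 the response is underdamped.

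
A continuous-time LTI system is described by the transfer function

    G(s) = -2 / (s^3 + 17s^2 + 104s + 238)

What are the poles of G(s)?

The poles are the roots of the denominator s^3 + 17s^2 + 104s + 238 = 0.
Trying s = -7: the polynomial evaluates to 0, so (s + 7) is a factor.
Dividing out leaves s^2 + 10s + 34 = 0.
The quadratic formula then gives s = -5 ± 3j.

s = -5 ± 3j, -7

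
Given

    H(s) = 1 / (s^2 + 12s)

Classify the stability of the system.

The denominator s^2 + 12s factors as s(s + 12), giving poles at s = 0, -12.
Since the simple pole(s) at s = 0 lie on the jω-axis with none in the right half-plane, the system is marginally stable.

marginally stable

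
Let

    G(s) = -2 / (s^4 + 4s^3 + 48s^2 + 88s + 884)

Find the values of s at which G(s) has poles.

The poles are the roots of the denominator s^4 + 4s^3 + 48s^2 + 88s + 884 = 0.
No real roots exist; factor into two real quadratics: (s^2 - 2s + 26)(s^2 + 6s + 34) = 0.
Each quadratic gives a conjugate pair via the quadratic formula.

s = 1 + 5j, 1 - 5j, -3 + 5j, -3 - 5j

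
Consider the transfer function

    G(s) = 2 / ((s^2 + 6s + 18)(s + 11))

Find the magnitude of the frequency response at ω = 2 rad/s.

Substitute s = j2: numerator = 2, denominator = 130 + j160.
|G(j2)| = |2| / |130 + j160| = 2 / 206.16 ≈ 0.009701.

|G(j2)| ≈ 0.009701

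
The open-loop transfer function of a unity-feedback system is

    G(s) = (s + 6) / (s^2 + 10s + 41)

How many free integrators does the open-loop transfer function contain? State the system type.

Type 0

The denominator has no factor of s at the origin — no free integrator — so this is a Type 0 system.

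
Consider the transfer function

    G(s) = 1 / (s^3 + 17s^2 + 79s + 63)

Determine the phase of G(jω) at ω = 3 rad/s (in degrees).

At s = j3: numerator = 1, denominator = -90 + j210.
∠G = ∠num − ∠den = 0° − (113.20°) = -113.2°.

∠G(j3) ≈ -113.2°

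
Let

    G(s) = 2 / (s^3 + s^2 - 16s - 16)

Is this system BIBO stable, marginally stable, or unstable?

unstable

The denominator s^3 + s^2 - 16s - 16 factors as (s + 4)(s + 1)(s - 4), giving poles at s = -4, -1, 4.
Since the pole(s) at s = 4 lie in the right half-plane, the system is unstable.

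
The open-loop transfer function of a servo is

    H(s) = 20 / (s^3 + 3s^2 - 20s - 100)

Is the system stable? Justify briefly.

unstable

The denominator s^3 + 3s^2 - 20s - 100 factors as (s^2 + 8s + 20)(s - 5), giving poles at s = -4 ± 2j, 5.
Since the pole(s) at s = 5 lie in the right half-plane, the system is unstable.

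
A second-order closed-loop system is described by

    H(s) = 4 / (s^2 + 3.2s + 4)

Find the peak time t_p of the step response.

Comparing s^2 + 3.2s + 4 to s^2 + 2ζωₙs + ωₙ²: ωₙ = 2 rad/s and ζ = 3.2/(2·2) = 0.8.
ζωₙ = 3.2/2 = 1.6, so ω_d = ωₙ√(1−ζ²) = √(ωₙ² − (ζωₙ)²) = √(4 − 1.6²) = √1.44 = 1.200 rad/s.
t_p = π/ω_d = π/1.200 ≈ 2.618 s.

t_p ≈ 2.618 s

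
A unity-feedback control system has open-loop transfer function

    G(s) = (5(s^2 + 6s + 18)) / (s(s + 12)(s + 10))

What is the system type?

Type 1

The denominator has 1 factor of s at the origin (free integrator), so this is a Type 1 system.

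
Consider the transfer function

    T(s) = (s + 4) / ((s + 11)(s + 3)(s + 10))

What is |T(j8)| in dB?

|T(j8)|_dB ≈ -44.4 dB

Substitute s = j8: numerator = 4 + j8, denominator = -1206 + j872.
|T(j8)| = |4 + j8| / |-1206 + j872| = 8.9443 / 1488.2 ≈ 0.006010.
In decibels: 20·log₁₀(0.006010) ≈ -44.4 dB.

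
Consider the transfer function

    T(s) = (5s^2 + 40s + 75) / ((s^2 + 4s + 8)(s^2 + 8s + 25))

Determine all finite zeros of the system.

Set the numerator to zero: 5s^2 + 40s + 75 = 0, i.e. 5·(s^2 + 8s + 15) = 0.
Factoring: (s + 3)(s + 5) = 0.

s = -3, -5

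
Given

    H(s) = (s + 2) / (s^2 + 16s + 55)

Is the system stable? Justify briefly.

stable

The denominator s^2 + 16s + 55 factors as (s + 11)(s + 5), giving poles at s = -11, -5.
Since all poles lie strictly in the left half-plane, the system is stable.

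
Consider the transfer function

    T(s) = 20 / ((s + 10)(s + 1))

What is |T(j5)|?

Substitute s = j5: numerator = 20, denominator = -15 + j55.
|T(j5)| = |20| / |-15 + j55| = 20 / 57.009 ≈ 0.3508.

|T(j5)| ≈ 0.3508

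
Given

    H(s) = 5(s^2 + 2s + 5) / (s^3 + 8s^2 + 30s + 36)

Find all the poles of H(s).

The poles are the roots of the denominator s^3 + 8s^2 + 30s + 36 = 0.
Trying s = -2: the polynomial evaluates to 0, so (s + 2) is a factor.
Dividing out leaves s^2 + 6s + 18 = 0.
The quadratic formula then gives s = -3 ± 3j.

s = -3 + 3j, -3 - 3j, -2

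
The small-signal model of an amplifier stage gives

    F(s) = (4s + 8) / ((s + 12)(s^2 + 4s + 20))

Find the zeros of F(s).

s = -2

Set the numerator to zero: 4s + 8 = 0, i.e. 4·(s + 2) = 0.
So s = -2.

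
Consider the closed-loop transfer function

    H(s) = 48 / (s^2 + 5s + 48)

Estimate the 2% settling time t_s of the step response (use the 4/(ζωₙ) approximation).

t_s ≈ 1.600 s

Comparing s^2 + 5s + 48 to s^2 + 2ζωₙs + ωₙ²: ωₙ = √48 ≈ 6.928 rad/s and ζ = 5/(2·√48) ≈ 0.3608.
ζωₙ = 5/2 = 2.5, so t_s ≈ 4/(ζωₙ) = 4/2.5 = 1.600 s.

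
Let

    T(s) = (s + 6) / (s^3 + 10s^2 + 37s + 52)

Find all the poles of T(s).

s = -4, -3 + 2j, -3 - 2j

The poles are the roots of the denominator s^3 + 10s^2 + 37s + 52 = 0.
Trying s = -4: the polynomial evaluates to 0, so (s + 4) is a factor.
Dividing out leaves s^2 + 6s + 13 = 0.
The quadratic formula then gives s = -3 ± 2j.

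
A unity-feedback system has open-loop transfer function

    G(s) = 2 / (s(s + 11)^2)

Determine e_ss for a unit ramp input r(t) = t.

e_ss = 60.50

G(s) has one pole at the origin.
This is a Type 1 system. Kv = lim_{s→0} s·G(s) = 2/121.
e_ss = 1/Kv = 1/(2/121) = 121/2 ≈ 60.50.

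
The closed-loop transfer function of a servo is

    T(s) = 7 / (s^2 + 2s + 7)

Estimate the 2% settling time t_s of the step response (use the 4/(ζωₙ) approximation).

Comparing s^2 + 2s + 7 to s^2 + 2ζωₙs + ωₙ²: ωₙ = √7 ≈ 2.646 rad/s and ζ = 2/(2·√7) ≈ 0.3780.
ζωₙ = 2/2 = 1, so t_s ≈ 4/(ζωₙ) = 4/1 = 4 s.

t_s ≈ 4 s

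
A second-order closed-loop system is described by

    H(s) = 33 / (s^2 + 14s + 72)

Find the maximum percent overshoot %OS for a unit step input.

Comparing s^2 + 14s + 72 to s^2 + 2ζωₙs + ωₙ²: ωₙ = √72 ≈ 8.485 rad/s and ζ = 14/(2·√72) ≈ 0.8250.
%OS = 100·exp(−πζ/√(1−ζ²)) = 100·exp(−π·0.8250/√(1−0.8250²)) ≈ 1.02%.

%OS ≈ 1.02%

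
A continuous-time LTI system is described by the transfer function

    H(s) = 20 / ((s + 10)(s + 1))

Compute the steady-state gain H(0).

H(0) = 2

Set s = 0: H(0) = (20) / (10) = 2.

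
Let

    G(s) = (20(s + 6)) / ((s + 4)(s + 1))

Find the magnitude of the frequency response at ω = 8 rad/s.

Substitute s = j8: numerator = 120 + j160, denominator = -60 + j40.
|G(j8)| = |120 + j160| / |-60 + j40| = 200 / 72.111 ≈ 2.774.

|G(j8)| ≈ 2.774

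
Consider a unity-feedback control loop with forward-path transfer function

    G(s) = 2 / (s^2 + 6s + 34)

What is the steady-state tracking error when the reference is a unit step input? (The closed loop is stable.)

e_ss = 0.9444

G(s) has no poles at the origin.
This is a Type 0 system. Kp = lim_{s→0} G(s) = 2/34 = 1/17.
e_ss = 1/(1 + Kp) = 1/(1 + 1/17) = 17/18 ≈ 0.9444.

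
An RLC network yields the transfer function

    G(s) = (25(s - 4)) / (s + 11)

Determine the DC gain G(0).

At s = 0 each factor (s + a) contributes a and each (s^2 + bs + c) contributes c.
G(0) = 25·(-4) / ((11)) = -100/11 = -100/11.

G(0) = -100/11 ≈ -9.091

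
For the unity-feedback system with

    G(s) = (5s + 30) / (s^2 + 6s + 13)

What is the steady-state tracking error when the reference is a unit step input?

G(s) has no poles at the origin.
This is a Type 0 system. Kp = lim_{s→0} G(s) = 30/13.
e_ss = 1/(1 + Kp) = 1/(1 + 30/13) = 13/43 ≈ 0.3023.

e_ss = 0.3023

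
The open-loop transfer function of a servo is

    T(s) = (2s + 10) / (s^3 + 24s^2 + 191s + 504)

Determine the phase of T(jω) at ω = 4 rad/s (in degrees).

At s = j4: numerator = 10 + j8, denominator = 120 + j700.
∠T = ∠num − ∠den = 38.660° − (80.272°) = -41.61°.

∠T(j4) ≈ -41.61°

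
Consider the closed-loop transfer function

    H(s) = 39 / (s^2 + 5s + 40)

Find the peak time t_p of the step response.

t_p ≈ 0.5408 s

Comparing s^2 + 5s + 40 to s^2 + 2ζωₙs + ωₙ²: ωₙ = √40 ≈ 6.325 rad/s and ζ = 5/(2·√40) ≈ 0.3953.
ζωₙ = 5/2 = 2.5, so ω_d = ωₙ√(1−ζ²) = √(ωₙ² − (ζωₙ)²) = √(40 − 2.5²) = √33.75 ≈ 5.809 rad/s.
t_p = π/ω_d = π/5.809 ≈ 0.5408 s.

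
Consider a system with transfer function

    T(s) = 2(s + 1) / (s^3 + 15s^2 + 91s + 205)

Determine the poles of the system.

The poles are the roots of the denominator s^3 + 15s^2 + 91s + 205 = 0.
Trying s = -5: the polynomial evaluates to 0, so (s + 5) is a factor.
Dividing out leaves s^2 + 10s + 41 = 0.
The quadratic formula then gives s = -5 ± 4j.

s = -5 + 4j, -5 - 4j, -5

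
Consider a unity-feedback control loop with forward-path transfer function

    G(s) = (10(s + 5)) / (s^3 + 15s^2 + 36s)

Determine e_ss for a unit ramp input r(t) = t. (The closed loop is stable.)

e_ss = 0.7200

G(s) has one pole at the origin.
This is a Type 1 system. Kv = lim_{s→0} s·G(s) = 50/36 = 25/18.
e_ss = 1/Kv = 1/(25/18) = 18/25 ≈ 0.7200.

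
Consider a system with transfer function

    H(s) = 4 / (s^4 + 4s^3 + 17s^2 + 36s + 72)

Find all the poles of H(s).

s = 3j, -3j, -2 + 2j, -2 - 2j

The poles are the roots of the denominator s^4 + 4s^3 + 17s^2 + 36s + 72 = 0.
No real roots exist; factor into two real quadratics: (s^2 + 9)(s^2 + 4s + 8) = 0.
Each quadratic gives a conjugate pair via the quadratic formula.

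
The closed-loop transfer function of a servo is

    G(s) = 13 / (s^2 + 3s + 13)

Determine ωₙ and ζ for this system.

ωₙ ≈ 3.606 rad/s, ζ ≈ 0.4160

Compare the denominator to the standard form s^2 + 2ζωₙs + ωₙ².
ωₙ² = 13, so ωₙ = √13 ≈ 3.606 rad/s.
2ζωₙ = 3, so ζ = 3/(2·√13) ≈ 0.4160.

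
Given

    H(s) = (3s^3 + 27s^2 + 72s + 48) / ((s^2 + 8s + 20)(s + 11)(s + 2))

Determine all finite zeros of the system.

Set the numerator to zero: 3s^3 + 27s^2 + 72s + 48 = 0, i.e. 3·(s^3 + 9s^2 + 24s + 16) = 0.
Factoring: (s + 4)^2(s + 1) = 0.

s = -4, -1, -4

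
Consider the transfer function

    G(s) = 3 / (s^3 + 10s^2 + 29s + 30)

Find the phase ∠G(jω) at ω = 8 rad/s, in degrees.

At s = j8: numerator = 3, denominator = -610 - j280.
∠G = ∠num − ∠den = 0° − (-155.34°) = 155.3°.

∠G(j8) ≈ 155.3°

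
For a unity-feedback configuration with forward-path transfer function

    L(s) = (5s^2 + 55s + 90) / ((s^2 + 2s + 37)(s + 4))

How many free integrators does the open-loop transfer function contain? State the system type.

The denominator has no factor of s at the origin — no free integrator — so this is a Type 0 system.

Type 0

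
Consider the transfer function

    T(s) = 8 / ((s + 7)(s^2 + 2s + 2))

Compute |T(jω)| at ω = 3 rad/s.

|T(j3)| ≈ 0.1139

Substitute s = j3: numerator = 8, denominator = -67 + j21.
|T(j3)| = |8| / |-67 + j21| = 8 / 70.214 ≈ 0.1139.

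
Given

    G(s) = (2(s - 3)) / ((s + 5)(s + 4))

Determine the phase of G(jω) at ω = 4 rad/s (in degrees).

∠G(j4) ≈ 43.21°

At s = j4: numerator = -6 + j8, denominator = 4 + j36.
∠G = ∠num − ∠den = 126.87° − (83.660°) = 43.21°.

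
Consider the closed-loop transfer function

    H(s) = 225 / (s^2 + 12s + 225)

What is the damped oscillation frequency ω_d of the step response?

ω_d ≈ 13.75 rad/s

Comparing s^2 + 12s + 225 to s^2 + 2ζωₙs + ωₙ²: ωₙ = 15 rad/s and ζ = 12/(2·15) = 0.4.
ζωₙ = 12/2 = 6, so ω_d = ωₙ√(1−ζ²) = √(ωₙ² − (ζωₙ)²) = √(225 − 6²) = √189 ≈ 13.75 rad/s.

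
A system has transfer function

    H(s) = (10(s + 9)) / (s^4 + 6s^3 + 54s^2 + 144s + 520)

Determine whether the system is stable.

stable

The denominator s^4 + 6s^3 + 54s^2 + 144s + 520 factors as (s^2 + 2s + 26)(s^2 + 4s + 20), giving poles at s = -1 + 5j, -1 - 5j, -2 + 4j, -2 - 4j.
Since all poles lie strictly in the left half-plane, the system is stable.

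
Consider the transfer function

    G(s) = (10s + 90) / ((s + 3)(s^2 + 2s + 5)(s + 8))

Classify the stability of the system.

stable

The poles can be read from the denominator factors: s = -3, -1 + 2j, -1 - 2j, -8.
Since all poles lie strictly in the left half-plane, the system is stable.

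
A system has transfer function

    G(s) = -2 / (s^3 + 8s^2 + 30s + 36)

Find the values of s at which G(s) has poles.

s = -3 ± 3j, -2

The poles are the roots of the denominator s^3 + 8s^2 + 30s + 36 = 0.
Trying s = -2: the polynomial evaluates to 0, so (s + 2) is a factor.
Dividing out leaves s^2 + 6s + 18 = 0.
The quadratic formula then gives s = -3 ± 3j.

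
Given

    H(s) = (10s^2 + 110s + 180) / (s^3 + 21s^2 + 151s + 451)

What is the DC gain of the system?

H(0) = 180/451 ≈ 0.3991

Set s = 0: H(0) = (180) / (451) = 180/451.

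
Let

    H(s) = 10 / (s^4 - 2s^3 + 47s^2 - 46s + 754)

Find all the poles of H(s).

s = 2 + 5j, 2 - 5j, -1 + 5j, -1 - 5j

The poles are the roots of the denominator s^4 - 2s^3 + 47s^2 - 46s + 754 = 0.
No real roots exist; factor into two real quadratics: (s^2 - 4s + 29)(s^2 + 2s + 26) = 0.
Each quadratic gives a conjugate pair via the quadratic formula.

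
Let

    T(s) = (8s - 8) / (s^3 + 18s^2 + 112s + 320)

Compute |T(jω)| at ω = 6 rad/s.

Substitute s = j6: numerator = -8 + j48, denominator = -328 + j456.
|T(j6)| = |-8 + j48| / |-328 + j456| = 48.662 / 561.71 ≈ 0.08663.

|T(j6)| ≈ 0.08663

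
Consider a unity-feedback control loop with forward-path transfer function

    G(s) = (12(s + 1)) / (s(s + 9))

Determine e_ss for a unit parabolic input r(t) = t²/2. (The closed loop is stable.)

G(s) has one pole at the origin.
This is a Type 1 system; Ka = lim_{s→0} s^2·G(s) = 0, so the steady-state error for a parabola input is infinite.

e_ss = ∞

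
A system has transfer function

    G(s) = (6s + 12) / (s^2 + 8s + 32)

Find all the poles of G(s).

s = -4 ± 4j

The poles are the roots of the denominator s^2 + 8s + 32 = 0.
Using the quadratic formula: s = (-8 ± √(-64))/2 = -4 ± 4j.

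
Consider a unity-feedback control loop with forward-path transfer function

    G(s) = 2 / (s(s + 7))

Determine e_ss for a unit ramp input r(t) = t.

e_ss = 3.500

G(s) has one pole at the origin.
This is a Type 1 system. Kv = lim_{s→0} s·G(s) = 2/7.
e_ss = 1/Kv = 1/(2/7) = 7/2 ≈ 3.500.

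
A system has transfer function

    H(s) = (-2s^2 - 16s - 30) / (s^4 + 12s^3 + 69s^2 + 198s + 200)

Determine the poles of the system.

s = -3 + 4j, -3 - 4j, -2, -4

The poles are the roots of the denominator s^4 + 12s^3 + 69s^2 + 198s + 200 = 0.
Trying s = -2: the polynomial evaluates to 0, so (s + 2) is a factor.
Dividing out leaves s^3 + 10s^2 + 49s + 100 = 0.
This factors further as (s^2 + 6s + 25)(s + 4) = 0.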